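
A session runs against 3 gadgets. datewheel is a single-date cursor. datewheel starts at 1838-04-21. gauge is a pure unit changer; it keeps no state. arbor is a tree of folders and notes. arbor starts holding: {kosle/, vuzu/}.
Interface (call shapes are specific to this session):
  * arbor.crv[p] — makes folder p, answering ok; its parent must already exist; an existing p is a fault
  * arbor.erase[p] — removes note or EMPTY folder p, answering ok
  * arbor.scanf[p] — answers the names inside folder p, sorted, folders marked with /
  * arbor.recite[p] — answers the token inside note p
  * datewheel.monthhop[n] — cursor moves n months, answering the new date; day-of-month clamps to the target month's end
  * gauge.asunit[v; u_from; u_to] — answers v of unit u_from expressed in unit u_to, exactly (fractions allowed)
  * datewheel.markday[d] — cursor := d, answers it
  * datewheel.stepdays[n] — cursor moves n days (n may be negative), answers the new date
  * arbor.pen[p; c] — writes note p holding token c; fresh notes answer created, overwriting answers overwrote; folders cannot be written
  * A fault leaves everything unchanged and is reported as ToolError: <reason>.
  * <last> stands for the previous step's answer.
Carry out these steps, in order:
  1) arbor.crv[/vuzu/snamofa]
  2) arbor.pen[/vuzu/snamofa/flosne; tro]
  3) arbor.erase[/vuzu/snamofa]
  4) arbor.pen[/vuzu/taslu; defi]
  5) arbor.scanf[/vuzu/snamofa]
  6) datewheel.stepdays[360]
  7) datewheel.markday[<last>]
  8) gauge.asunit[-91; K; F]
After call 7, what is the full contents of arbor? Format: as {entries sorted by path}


> arbor.crv /vuzu/snamofa
[out] ok
> arbor.pen /vuzu/snamofa/flosne tro
[out] created
> arbor.erase /vuzu/snamofa
[out] ToolError: not empty
> arbor.pen /vuzu/taslu defi
[out] created
> arbor.scanf /vuzu/snamofa
[out] [flosne]
> datewheel.stepdays 360
[out] 1839-04-16
> datewheel.markday <last>
[out] 1839-04-16
> gauge.asunit -91 K F
[out] -62347/100

Answer: {kosle/, vuzu/, vuzu/snamofa/, vuzu/snamofa/flosne=tro, vuzu/taslu=defi}


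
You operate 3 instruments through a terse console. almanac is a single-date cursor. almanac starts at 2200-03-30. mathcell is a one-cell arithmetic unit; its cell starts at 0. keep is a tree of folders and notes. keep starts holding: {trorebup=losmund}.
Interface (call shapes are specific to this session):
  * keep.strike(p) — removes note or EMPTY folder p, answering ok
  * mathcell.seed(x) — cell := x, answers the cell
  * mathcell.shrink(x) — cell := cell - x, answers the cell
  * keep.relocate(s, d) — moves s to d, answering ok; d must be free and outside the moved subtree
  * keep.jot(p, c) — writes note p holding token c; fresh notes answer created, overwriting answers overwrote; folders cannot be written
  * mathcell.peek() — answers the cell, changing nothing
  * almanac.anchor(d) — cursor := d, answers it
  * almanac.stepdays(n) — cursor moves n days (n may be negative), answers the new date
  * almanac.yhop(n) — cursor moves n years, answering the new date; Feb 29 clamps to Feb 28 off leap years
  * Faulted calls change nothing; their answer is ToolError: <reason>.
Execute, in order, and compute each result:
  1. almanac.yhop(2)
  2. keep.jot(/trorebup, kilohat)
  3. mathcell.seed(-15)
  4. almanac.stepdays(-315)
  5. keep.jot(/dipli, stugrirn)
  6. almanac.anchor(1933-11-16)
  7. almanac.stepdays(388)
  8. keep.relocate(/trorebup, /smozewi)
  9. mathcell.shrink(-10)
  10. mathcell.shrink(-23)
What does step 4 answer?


Answer: 2201-05-19

Derivation:
-> yhop(2)
<- 2202-03-30
-> jot(/trorebup, kilohat)
<- overwrote
-> seed(-15)
<- -15
-> stepdays(-315)
<- 2201-05-19
-> jot(/dipli, stugrirn)
<- created
-> anchor(1933-11-16)
<- 1933-11-16
-> stepdays(388)
<- 1934-12-09
-> relocate(/trorebup, /smozewi)
<- ok
-> shrink(-10)
<- -5
-> shrink(-23)
<- 18


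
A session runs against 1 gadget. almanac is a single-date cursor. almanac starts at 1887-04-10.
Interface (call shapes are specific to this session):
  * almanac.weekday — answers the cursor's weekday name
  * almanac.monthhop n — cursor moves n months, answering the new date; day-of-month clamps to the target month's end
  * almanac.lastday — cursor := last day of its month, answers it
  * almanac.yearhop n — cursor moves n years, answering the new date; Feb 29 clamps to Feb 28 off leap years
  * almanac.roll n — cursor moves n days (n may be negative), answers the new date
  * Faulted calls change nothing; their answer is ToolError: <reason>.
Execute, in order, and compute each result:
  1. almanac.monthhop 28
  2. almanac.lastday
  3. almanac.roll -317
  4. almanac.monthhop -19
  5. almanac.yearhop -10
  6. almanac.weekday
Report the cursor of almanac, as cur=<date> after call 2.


Answer: cur=1889-08-31

Derivation:
Using monthhop(n='28'), → 1889-08-10.
Invoking lastday(), and observe 1889-08-31.
I use roll(n='-317'), which returns 1888-10-18.
I try monthhop(n='-19'), yielding 1887-03-18.
I call yearhop(n='-10'), and observe 1877-03-18.
I run weekday, yielding Sunday.


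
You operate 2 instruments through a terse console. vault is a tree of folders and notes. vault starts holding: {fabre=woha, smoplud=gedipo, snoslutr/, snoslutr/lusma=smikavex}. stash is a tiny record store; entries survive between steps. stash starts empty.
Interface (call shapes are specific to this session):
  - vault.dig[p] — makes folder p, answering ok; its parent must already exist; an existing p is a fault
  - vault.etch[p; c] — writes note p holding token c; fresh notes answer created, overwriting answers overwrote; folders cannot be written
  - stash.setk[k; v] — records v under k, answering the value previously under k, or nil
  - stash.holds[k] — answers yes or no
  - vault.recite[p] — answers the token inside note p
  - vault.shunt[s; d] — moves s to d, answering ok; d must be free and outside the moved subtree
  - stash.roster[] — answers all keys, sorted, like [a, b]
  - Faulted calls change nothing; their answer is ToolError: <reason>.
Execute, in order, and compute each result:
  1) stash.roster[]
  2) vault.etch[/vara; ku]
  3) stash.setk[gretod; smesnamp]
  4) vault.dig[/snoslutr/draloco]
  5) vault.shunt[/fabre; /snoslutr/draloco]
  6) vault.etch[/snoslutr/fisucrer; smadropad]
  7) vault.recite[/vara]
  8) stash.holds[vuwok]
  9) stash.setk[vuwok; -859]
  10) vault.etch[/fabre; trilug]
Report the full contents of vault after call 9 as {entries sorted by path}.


Answer: {fabre=woha, smoplud=gedipo, snoslutr/, snoslutr/draloco/, snoslutr/fisucrer=smadropad, snoslutr/lusma=smikavex, vara=ku}

Derivation:
>> stash.roster()
<< []
>> vault.etch(p='/vara', c='ku')
<< created
>> stash.setk(k='gretod', v='smesnamp')
<< nil
>> vault.dig(p='/snoslutr/draloco')
<< ok
>> vault.shunt(s='/fabre', d='/snoslutr/draloco')
<< ToolError: exists
>> vault.etch(p='/snoslutr/fisucrer', c='smadropad')
<< created
>> vault.recite(p='/vara')
<< ku
>> stash.holds(k='vuwok')
<< no
>> stash.setk(k='vuwok', v='-859')
<< nil
>> vault.etch(p='/fabre', c='trilug')
<< overwrote


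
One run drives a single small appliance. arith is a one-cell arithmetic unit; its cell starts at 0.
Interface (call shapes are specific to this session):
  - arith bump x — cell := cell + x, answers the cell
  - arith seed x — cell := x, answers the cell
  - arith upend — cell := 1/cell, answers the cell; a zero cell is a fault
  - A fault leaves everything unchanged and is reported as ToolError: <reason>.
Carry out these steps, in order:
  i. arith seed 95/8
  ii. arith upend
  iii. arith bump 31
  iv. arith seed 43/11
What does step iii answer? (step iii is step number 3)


Answer: 2953/95

Derivation:
Do: arith seed[x→95/8]
See: 95/8
Do: arith upend[]
See: 8/95
Do: arith bump[x→31]
See: 2953/95
Do: arith seed[x→43/11]
See: 43/11


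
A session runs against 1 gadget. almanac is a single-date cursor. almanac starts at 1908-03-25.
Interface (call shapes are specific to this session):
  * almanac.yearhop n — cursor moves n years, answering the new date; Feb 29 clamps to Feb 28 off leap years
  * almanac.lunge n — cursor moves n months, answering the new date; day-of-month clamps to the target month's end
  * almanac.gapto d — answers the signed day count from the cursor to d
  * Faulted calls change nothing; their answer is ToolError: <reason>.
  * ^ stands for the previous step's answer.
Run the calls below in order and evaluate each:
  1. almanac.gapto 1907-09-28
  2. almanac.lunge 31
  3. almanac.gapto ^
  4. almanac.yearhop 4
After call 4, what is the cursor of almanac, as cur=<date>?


;; 1. almanac.gapto(1907-09-28) -> -179
;; 2. almanac.lunge(31) -> 1910-10-25
;; 3. almanac.gapto(^) -> 0
;; 4. almanac.yearhop(4) -> 1914-10-25

Answer: cur=1914-10-25


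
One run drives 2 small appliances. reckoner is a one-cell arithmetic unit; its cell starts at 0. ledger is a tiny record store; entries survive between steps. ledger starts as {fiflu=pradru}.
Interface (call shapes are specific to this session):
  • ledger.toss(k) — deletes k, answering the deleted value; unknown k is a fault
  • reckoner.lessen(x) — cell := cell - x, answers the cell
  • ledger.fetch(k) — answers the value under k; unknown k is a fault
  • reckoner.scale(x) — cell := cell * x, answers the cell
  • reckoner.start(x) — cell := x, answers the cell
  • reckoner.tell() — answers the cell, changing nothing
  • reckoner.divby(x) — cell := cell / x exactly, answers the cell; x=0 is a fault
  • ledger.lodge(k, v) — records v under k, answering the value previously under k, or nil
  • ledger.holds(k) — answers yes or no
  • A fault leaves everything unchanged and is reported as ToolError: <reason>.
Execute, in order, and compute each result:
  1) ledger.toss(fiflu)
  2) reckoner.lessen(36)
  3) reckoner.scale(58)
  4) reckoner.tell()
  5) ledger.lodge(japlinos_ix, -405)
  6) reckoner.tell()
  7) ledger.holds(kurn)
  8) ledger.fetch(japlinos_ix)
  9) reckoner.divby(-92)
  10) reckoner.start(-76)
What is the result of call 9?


Answer: 522/23

Derivation:
// toss(k=fiflu) -> pradru
// lessen(x=36) -> -36
// scale(x=58) -> -2088
// tell() -> -2088
// lodge(k=japlinos_ix, v=-405) -> nil
// tell() -> -2088
// holds(k=kurn) -> no
// fetch(k=japlinos_ix) -> -405
// divby(x=-92) -> 522/23
// start(x=-76) -> -76


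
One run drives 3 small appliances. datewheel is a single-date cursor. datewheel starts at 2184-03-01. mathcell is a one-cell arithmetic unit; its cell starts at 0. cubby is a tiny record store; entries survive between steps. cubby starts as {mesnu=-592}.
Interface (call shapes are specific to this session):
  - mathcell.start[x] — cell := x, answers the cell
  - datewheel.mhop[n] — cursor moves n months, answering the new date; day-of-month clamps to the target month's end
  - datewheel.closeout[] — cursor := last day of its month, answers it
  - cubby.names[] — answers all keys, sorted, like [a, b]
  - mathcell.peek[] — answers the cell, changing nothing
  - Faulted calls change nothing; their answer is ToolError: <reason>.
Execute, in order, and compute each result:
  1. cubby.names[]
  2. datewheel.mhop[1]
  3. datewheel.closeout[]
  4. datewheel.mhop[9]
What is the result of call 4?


Answer: 2185-01-30

Derivation:
Then names(), — result: [mesnu].
Invoking mhop on n=1, giving 2184-04-01.
Invoking closeout(), and observe 2184-04-30.
I call mhop on n=9, which returns 2185-01-30.


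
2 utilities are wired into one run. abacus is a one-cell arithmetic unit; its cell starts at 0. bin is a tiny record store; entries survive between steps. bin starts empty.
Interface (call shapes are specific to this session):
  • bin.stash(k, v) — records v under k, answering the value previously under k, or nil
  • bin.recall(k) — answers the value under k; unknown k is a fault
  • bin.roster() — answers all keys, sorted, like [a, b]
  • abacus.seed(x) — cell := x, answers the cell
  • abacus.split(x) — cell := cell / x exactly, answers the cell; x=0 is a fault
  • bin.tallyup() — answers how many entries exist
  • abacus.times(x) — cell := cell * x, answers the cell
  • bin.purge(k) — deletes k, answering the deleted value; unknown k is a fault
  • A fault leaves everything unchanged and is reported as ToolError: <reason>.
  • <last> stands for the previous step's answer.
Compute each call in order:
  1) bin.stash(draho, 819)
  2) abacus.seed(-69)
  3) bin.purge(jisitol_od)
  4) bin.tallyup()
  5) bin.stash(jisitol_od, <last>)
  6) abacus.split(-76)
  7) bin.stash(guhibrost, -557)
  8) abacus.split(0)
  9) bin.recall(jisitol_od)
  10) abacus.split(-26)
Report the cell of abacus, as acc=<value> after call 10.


Answer: acc=-69/1976

Derivation:
CALL bin.stash[draho; 819]
RET  nil
CALL abacus.seed[-69]
RET  -69
CALL bin.purge[jisitol_od]
RET  ToolError: no such key jisitol_od
CALL bin.tallyup[]
RET  1
CALL bin.stash[jisitol_od; <last>]
RET  nil
CALL abacus.split[-76]
RET  69/76
CALL bin.stash[guhibrost; -557]
RET  nil
CALL abacus.split[0]
RET  ToolError: division by zero
CALL bin.recall[jisitol_od]
RET  1
CALL abacus.split[-26]
RET  -69/1976


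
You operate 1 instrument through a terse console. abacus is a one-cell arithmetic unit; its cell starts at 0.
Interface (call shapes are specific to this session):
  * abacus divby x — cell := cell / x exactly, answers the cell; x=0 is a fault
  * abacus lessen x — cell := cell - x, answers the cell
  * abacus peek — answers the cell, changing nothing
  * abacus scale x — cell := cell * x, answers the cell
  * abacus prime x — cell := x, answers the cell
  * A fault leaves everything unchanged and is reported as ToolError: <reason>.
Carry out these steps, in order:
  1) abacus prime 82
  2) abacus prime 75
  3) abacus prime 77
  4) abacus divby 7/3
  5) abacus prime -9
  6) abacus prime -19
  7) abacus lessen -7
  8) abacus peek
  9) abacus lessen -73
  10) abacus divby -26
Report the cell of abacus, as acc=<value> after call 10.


I call abacus prime on x=82, and observe 82.
I try abacus prime on x=75, giving 75.
I try abacus prime on x=77, and observe 77.
I invoke abacus divby on x=7/3, yielding 33.
I run abacus prime on x=-9, which returns -9.
Next I call abacus prime on x=-19, yielding -19.
I use abacus lessen on x=-7, and see -12.
Invoking abacus peek: -12.
Next I call abacus lessen on x=-73, and observe 61.
Next I call abacus divby on x=-26, yielding -61/26.

Answer: acc=-61/26


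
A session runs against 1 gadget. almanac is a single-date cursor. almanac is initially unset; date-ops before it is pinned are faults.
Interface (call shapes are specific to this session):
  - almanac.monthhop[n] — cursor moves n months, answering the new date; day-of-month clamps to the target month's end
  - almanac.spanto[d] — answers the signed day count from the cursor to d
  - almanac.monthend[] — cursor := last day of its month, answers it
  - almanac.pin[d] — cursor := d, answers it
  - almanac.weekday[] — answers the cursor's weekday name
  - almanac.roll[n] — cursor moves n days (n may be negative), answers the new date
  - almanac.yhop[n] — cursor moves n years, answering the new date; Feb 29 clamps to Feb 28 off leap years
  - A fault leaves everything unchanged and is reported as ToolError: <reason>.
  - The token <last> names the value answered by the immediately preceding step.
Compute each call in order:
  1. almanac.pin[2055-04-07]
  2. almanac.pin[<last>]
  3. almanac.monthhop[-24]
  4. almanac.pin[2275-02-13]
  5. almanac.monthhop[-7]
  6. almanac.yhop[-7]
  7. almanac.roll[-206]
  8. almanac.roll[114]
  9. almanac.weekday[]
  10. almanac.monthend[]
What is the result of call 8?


% 1. pin(d='2055-04-07') => 2055-04-07
% 2. pin(d='<last>') => 2055-04-07
% 3. monthhop(n='-24') => 2053-04-07
% 4. pin(d='2275-02-13') => 2275-02-13
% 5. monthhop(n='-7') => 2274-07-13
% 6. yhop(n='-7') => 2267-07-13
% 7. roll(n='-206') => 2266-12-19
% 8. roll(n='114') => 2267-04-12
% 9. weekday() => Friday
% 10. monthend() => 2267-04-30

Answer: 2267-04-12


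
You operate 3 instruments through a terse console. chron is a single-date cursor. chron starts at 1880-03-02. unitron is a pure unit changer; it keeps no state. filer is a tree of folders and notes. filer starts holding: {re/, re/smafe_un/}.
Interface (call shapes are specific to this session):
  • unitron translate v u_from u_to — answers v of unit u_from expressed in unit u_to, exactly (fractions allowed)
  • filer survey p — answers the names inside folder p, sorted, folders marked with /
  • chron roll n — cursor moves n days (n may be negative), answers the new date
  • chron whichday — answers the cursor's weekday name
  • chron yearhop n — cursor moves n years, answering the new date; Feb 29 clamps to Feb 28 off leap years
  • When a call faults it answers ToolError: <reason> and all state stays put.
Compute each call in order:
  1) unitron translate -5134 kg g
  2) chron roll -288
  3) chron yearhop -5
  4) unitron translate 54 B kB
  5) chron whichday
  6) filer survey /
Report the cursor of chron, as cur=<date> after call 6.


Answer: cur=1874-05-19

Derivation:
~$ unitron translate v=-5134 u_from=kg u_to=g
  -5134000
~$ chron roll n=-288
  1879-05-19
~$ chron yearhop n=-5
  1874-05-19
~$ unitron translate v=54 u_from=B u_to=kB
  27/500
~$ chron whichday
  Tuesday
~$ filer survey p=/
  [re/]


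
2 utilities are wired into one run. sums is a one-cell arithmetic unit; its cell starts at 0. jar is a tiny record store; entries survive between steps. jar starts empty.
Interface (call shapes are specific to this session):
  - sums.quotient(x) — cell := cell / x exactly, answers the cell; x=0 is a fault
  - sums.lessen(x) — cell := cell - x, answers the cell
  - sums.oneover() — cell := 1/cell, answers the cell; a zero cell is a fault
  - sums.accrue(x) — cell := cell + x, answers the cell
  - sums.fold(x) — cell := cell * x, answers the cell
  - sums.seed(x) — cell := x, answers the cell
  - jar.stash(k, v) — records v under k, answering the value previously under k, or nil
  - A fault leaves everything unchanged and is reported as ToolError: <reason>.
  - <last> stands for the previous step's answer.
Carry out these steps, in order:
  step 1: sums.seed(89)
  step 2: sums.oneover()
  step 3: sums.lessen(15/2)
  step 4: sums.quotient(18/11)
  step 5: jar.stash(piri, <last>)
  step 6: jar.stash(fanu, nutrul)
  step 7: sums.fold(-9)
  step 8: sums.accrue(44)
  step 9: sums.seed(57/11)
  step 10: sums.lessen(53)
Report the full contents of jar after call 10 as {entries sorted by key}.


> sums.seed x→89
  89
> sums.oneover
  1/89
> sums.lessen x→15/2
  -1333/178
> sums.quotient x→18/11
  -14663/3204
> jar.stash k→piri v→<last>
  nil
> jar.stash k→fanu v→nutrul
  nil
> sums.fold x→-9
  14663/356
> sums.accrue x→44
  30327/356
> sums.seed x→57/11
  57/11
> sums.lessen x→53
  -526/11

Answer: {fanu=nutrul, piri=-14663/3204}


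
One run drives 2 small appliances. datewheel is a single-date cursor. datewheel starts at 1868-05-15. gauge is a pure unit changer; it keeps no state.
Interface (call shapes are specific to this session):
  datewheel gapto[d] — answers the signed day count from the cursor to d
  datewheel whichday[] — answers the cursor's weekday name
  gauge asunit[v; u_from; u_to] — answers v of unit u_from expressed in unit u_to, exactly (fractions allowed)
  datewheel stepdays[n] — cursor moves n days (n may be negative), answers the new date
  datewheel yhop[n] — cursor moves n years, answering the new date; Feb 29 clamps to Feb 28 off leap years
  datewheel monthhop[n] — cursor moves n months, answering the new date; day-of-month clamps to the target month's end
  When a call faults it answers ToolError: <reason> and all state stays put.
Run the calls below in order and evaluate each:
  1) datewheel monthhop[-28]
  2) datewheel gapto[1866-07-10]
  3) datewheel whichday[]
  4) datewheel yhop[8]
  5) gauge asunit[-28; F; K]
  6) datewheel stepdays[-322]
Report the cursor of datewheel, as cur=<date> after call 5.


·→ datewheel monthhop(-28)
·← 1866-01-15
·→ datewheel gapto(1866-07-10)
·← 176
·→ datewheel whichday()
·← Monday
·→ datewheel yhop(8)
·← 1874-01-15
·→ gauge asunit(-28, F, K)
·← 14389/60
·→ datewheel stepdays(-322)
·← 1873-02-27

Answer: cur=1874-01-15


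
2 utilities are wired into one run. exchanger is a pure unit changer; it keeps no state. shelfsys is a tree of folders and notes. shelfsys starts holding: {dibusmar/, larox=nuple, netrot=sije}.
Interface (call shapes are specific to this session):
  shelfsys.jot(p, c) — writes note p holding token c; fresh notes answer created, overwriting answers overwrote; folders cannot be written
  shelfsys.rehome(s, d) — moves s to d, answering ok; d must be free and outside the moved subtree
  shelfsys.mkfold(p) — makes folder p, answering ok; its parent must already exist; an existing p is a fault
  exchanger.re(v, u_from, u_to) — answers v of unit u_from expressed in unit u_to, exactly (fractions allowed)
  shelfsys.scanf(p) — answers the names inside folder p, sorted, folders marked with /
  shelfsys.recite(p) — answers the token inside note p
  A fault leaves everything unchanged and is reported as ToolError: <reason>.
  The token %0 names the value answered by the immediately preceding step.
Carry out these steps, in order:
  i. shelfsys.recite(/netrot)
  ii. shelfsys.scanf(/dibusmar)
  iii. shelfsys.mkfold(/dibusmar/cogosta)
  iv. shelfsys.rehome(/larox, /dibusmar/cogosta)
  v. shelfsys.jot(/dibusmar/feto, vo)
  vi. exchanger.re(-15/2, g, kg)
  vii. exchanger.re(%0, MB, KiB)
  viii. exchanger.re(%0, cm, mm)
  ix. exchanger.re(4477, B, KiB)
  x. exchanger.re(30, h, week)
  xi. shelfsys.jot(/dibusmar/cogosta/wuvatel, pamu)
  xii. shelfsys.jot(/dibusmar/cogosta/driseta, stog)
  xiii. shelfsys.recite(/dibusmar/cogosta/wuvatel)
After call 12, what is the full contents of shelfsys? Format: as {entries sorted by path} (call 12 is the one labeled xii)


Answer: {dibusmar/, dibusmar/cogosta/, dibusmar/cogosta/driseta=stog, dibusmar/cogosta/wuvatel=pamu, dibusmar/feto=vo, larox=nuple, netrot=sije}

Derivation:
Act: recite[p=/netrot]
Obs: sije
Act: scanf[p=/dibusmar]
Obs: []
Act: mkfold[p=/dibusmar/cogosta]
Obs: ok
Act: rehome[s=/larox; d=/dibusmar/cogosta]
Obs: ToolError: exists
Act: jot[p=/dibusmar/feto; c=vo]
Obs: created
Act: re[v=-15/2; u_from=g; u_to=kg]
Obs: -3/400
Act: re[v=%0; u_from=MB; u_to=KiB]
Obs: -1875/256
Act: re[v=%0; u_from=cm; u_to=mm]
Obs: -9375/128
Act: re[v=4477; u_from=B; u_to=KiB]
Obs: 4477/1024
Act: re[v=30; u_from=h; u_to=week]
Obs: 5/28
Act: jot[p=/dibusmar/cogosta/wuvatel; c=pamu]
Obs: created
Act: jot[p=/dibusmar/cogosta/driseta; c=stog]
Obs: created
Act: recite[p=/dibusmar/cogosta/wuvatel]
Obs: pamu


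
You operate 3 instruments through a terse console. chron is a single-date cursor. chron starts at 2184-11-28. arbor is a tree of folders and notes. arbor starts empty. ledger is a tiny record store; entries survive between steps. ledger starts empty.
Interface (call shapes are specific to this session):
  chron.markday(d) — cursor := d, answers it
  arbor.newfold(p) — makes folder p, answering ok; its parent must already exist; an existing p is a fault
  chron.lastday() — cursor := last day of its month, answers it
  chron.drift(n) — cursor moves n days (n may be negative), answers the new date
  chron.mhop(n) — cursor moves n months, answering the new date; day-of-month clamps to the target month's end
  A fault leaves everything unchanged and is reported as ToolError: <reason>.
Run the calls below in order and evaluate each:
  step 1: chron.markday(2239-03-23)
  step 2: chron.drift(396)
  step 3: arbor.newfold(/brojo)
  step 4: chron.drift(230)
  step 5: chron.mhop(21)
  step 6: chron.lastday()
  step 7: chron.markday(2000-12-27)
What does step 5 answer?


Answer: 2242-09-08

Derivation:
-> chron.markday(d→2239-03-23)
<- 2239-03-23
-> chron.drift(n→396)
<- 2240-04-22
-> arbor.newfold(p→/brojo)
<- ok
-> chron.drift(n→230)
<- 2240-12-08
-> chron.mhop(n→21)
<- 2242-09-08
-> chron.lastday()
<- 2242-09-30
-> chron.markday(d→2000-12-27)
<- 2000-12-27


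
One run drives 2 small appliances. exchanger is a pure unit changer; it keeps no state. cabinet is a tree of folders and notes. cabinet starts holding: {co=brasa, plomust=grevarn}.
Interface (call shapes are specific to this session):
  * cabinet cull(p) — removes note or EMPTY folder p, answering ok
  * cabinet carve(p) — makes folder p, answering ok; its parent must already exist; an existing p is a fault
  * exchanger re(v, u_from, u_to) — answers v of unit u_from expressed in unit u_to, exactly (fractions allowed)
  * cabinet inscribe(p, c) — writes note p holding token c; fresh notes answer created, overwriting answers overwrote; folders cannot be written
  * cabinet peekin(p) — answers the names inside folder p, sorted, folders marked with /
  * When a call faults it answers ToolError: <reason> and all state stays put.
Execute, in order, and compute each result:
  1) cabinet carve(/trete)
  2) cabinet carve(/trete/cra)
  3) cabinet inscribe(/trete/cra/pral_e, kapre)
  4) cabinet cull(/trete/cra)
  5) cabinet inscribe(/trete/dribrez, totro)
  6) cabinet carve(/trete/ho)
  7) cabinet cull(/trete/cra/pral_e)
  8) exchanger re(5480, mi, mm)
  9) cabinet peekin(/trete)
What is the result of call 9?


Act: cabinet carve[p: /trete]
Obs: ok
Act: cabinet carve[p: /trete/cra]
Obs: ok
Act: cabinet inscribe[p: /trete/cra/pral_e; c: kapre]
Obs: created
Act: cabinet cull[p: /trete/cra]
Obs: ToolError: not empty
Act: cabinet inscribe[p: /trete/dribrez; c: totro]
Obs: created
Act: cabinet carve[p: /trete/ho]
Obs: ok
Act: cabinet cull[p: /trete/cra/pral_e]
Obs: ok
Act: exchanger re[v: 5480; u_from: mi; u_to: mm]
Obs: 8819205120
Act: cabinet peekin[p: /trete]
Obs: [cra/, dribrez, ho/]

Answer: [cra/, dribrez, ho/]


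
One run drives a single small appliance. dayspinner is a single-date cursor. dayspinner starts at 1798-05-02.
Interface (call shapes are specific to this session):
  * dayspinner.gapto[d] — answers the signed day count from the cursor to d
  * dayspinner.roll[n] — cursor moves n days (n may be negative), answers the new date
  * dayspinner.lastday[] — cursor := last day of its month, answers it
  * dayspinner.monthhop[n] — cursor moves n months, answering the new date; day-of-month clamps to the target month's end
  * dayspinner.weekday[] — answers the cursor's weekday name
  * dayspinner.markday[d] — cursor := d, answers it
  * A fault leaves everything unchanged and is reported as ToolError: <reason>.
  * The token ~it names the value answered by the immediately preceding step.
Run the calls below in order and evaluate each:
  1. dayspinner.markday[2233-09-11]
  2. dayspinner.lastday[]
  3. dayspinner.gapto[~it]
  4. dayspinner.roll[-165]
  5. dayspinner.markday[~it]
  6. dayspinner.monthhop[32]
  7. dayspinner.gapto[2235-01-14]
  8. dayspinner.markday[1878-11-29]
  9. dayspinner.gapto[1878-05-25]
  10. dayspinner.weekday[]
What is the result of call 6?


Answer: 2235-12-18

Derivation:
Now I run markday with 2233-09-11, — result: 2233-09-11.
I try lastday, giving 2233-09-30.
Calling gapto with ~it, and get 0.
I use roll with -165, giving 2233-04-18.
Now I run markday with ~it, — result: 2233-04-18.
I call monthhop with 32, giving 2235-12-18.
Next I call gapto with 2235-01-14, which returns -338.
Invoking markday with 1878-11-29: 1878-11-29.
Then gapto with 1878-05-25, giving -188.
Invoking weekday: Friday.


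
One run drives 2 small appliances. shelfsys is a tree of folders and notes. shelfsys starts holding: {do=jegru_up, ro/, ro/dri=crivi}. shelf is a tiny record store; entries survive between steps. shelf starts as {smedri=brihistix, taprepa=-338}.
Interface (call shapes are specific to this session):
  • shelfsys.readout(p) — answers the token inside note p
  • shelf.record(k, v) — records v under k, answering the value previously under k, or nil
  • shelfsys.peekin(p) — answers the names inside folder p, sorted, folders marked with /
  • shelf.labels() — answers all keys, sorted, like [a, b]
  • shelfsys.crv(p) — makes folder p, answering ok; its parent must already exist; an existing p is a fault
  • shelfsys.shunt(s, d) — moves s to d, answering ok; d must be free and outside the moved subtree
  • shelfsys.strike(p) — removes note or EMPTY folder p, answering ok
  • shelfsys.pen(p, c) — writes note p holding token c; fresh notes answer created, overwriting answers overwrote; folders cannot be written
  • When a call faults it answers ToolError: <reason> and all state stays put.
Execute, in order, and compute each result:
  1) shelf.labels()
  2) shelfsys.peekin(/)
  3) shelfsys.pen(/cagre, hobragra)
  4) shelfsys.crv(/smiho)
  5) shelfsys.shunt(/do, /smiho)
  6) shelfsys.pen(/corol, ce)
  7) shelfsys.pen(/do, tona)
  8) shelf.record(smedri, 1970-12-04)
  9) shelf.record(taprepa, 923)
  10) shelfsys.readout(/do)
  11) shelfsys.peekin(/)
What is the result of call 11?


Now I run labels(), giving [smedri, taprepa].
Using peekin passing p='/', which returns [do, ro/].
I run pen passing p='/cagre', c='hobragra', yielding created.
Now I run crv passing p='/smiho', → ok.
Invoking shunt passing s='/do', d='/smiho', and observe ToolError: exists.
Then pen passing p='/corol', c='ce', which returns created.
Now I run pen passing p='/do', c='tona', and get overwrote.
Invoking record passing k='smedri', v='1970-12-04', yielding brihistix.
I use record passing k='taprepa', v='923', and see -338.
Invoking readout passing p='/do', — result: tona.
Invoking peekin passing p='/', and observe [cagre, corol, do, ro/, smiho/].

Answer: [cagre, corol, do, ro/, smiho/]


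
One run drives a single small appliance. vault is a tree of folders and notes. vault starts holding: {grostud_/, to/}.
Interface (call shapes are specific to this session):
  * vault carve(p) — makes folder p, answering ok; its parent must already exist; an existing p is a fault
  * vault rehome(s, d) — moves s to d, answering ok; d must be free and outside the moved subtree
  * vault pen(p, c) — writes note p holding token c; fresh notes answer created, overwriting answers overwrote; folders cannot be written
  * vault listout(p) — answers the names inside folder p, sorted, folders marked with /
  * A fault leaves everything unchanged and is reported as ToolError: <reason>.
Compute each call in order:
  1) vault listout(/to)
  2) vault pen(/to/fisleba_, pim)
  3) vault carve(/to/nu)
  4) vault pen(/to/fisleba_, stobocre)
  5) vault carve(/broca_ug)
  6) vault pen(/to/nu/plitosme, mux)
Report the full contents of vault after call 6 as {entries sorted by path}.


Answer: {broca_ug/, grostud_/, to/, to/fisleba_=stobocre, to/nu/, to/nu/plitosme=mux}

Derivation:
Act: vault listout[p: /to]
Obs: []
Act: vault pen[p: /to/fisleba_; c: pim]
Obs: created
Act: vault carve[p: /to/nu]
Obs: ok
Act: vault pen[p: /to/fisleba_; c: stobocre]
Obs: overwrote
Act: vault carve[p: /broca_ug]
Obs: ok
Act: vault pen[p: /to/nu/plitosme; c: mux]
Obs: created


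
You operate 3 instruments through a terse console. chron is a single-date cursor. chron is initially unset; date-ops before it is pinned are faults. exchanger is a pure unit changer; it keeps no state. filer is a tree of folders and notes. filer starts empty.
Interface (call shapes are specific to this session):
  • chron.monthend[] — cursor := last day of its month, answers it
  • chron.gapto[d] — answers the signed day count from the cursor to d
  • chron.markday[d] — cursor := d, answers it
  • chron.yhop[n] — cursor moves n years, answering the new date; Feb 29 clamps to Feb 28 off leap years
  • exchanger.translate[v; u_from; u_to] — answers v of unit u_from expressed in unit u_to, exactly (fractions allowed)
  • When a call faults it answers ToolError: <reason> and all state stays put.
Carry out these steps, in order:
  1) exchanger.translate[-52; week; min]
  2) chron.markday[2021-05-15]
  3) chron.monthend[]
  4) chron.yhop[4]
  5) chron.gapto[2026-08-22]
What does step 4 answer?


Answer: 2025-05-31

Derivation:
[in] translate -52 week min
[out] -524160
[in] markday 2021-05-15
[out] 2021-05-15
[in] monthend
[out] 2021-05-31
[in] yhop 4
[out] 2025-05-31
[in] gapto 2026-08-22
[out] 448


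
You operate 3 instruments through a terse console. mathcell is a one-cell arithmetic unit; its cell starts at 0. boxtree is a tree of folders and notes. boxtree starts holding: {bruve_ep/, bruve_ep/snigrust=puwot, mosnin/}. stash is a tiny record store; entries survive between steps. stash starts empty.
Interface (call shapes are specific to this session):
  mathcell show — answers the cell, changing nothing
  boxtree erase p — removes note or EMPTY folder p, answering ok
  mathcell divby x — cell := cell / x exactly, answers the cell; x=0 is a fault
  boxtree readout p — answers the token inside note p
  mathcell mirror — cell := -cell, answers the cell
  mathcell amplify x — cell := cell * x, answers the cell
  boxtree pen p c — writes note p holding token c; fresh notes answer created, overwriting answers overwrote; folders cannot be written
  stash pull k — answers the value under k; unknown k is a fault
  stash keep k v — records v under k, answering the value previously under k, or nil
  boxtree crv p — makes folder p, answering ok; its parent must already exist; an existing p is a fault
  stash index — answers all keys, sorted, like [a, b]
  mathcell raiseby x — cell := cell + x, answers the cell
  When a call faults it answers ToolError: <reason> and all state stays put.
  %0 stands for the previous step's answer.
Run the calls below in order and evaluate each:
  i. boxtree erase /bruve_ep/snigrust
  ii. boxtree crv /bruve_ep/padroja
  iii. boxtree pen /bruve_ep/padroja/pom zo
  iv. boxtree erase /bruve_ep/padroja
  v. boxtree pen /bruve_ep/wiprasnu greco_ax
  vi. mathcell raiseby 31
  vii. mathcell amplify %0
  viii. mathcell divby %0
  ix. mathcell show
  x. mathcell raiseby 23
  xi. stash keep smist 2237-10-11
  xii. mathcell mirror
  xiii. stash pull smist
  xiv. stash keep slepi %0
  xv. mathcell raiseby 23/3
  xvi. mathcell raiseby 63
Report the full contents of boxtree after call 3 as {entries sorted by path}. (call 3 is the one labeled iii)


Answer: {bruve_ep/, bruve_ep/padroja/, bruve_ep/padroja/pom=zo, mosnin/}

Derivation:
// boxtree erase(p=/bruve_ep/snigrust) ~> ok
// boxtree crv(p=/bruve_ep/padroja) ~> ok
// boxtree pen(p=/bruve_ep/padroja/pom, c=zo) ~> created
// boxtree erase(p=/bruve_ep/padroja) ~> ToolError: not empty
// boxtree pen(p=/bruve_ep/wiprasnu, c=greco_ax) ~> created
// mathcell raiseby(x=31) ~> 31
// mathcell amplify(x=%0) ~> 961
// mathcell divby(x=%0) ~> 1
// mathcell show() ~> 1
// mathcell raiseby(x=23) ~> 24
// stash keep(k=smist, v=2237-10-11) ~> nil
// mathcell mirror() ~> -24
// stash pull(k=smist) ~> 2237-10-11
// stash keep(k=slepi, v=%0) ~> nil
// mathcell raiseby(x=23/3) ~> -49/3
// mathcell raiseby(x=63) ~> 140/3


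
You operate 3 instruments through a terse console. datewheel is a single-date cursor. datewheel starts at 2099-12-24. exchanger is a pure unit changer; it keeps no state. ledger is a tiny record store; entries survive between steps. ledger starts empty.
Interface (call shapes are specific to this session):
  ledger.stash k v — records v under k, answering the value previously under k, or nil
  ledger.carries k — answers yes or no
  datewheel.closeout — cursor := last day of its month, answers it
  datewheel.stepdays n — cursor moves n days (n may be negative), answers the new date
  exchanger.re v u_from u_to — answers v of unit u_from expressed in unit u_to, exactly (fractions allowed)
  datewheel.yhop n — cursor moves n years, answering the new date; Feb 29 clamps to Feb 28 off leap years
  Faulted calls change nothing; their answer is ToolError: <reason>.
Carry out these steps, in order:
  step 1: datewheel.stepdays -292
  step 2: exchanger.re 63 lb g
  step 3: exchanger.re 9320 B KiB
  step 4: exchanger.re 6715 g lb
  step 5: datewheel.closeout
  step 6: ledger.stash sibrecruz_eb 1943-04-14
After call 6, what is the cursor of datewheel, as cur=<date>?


-> datewheel.stepdays(-292)
<- 2099-03-07
-> exchanger.re(63, lb, g)
<- 2857631931/100000
-> exchanger.re(9320, B, KiB)
<- 1165/128
-> exchanger.re(6715, g, lb)
<- 671500000/45359237
-> datewheel.closeout()
<- 2099-03-31
-> ledger.stash(sibrecruz_eb, 1943-04-14)
<- nil

Answer: cur=2099-03-31


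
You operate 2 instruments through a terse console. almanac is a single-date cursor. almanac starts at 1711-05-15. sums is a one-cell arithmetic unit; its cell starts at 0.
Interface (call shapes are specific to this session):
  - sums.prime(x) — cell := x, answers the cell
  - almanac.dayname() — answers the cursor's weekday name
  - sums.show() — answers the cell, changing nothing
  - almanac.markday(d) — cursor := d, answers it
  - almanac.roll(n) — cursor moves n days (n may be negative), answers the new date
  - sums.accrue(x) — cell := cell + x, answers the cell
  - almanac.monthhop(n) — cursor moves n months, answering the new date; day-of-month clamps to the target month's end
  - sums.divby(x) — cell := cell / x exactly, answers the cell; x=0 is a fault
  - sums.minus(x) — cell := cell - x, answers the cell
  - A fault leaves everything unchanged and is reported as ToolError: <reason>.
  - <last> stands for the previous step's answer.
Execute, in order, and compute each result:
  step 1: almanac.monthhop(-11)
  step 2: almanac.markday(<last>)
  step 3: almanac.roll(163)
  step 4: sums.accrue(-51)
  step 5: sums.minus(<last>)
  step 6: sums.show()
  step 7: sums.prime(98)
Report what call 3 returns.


Answer: 1710-11-25

Derivation:
I try monthhop with n='-11', — result: 1710-06-15.
Invoking markday with d='<last>', and observe 1710-06-15.
I call roll with n='163', which returns 1710-11-25.
Calling accrue with x='-51', giving -51.
Using minus with x='<last>', and see 0.
I run show(), — result: 0.
I invoke prime with x='98', yielding 98.


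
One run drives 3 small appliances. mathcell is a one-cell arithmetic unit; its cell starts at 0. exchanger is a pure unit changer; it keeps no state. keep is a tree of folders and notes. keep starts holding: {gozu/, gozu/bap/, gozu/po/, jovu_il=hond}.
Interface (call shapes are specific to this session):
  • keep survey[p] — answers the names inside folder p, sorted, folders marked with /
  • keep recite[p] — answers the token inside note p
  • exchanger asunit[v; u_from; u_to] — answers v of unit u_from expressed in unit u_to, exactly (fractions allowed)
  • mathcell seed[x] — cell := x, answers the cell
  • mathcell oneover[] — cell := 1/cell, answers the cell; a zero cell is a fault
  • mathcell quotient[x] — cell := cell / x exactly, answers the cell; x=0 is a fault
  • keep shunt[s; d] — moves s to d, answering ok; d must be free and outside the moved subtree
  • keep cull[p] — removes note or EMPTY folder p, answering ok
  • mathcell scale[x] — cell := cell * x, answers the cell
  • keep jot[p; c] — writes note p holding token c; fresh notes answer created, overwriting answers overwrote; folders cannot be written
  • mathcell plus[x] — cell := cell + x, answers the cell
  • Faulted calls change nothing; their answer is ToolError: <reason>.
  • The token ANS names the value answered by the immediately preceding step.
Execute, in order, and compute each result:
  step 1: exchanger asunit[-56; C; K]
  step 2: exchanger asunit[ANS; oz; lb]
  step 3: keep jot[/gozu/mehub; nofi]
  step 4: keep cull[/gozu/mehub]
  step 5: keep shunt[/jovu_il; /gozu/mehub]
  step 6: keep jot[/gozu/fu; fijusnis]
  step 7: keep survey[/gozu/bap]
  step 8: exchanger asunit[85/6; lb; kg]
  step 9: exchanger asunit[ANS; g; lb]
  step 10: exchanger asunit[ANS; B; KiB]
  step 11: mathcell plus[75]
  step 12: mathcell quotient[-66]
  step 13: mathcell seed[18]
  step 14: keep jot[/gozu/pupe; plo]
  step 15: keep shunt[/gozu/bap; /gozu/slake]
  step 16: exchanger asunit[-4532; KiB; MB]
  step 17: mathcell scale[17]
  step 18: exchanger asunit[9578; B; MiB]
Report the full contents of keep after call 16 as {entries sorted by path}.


Next I call exchanger asunit with v=-56, u_from=C, u_to=K, and get 4343/20.
I use exchanger asunit with v=ANS, u_from=oz, u_to=lb: 4343/320.
I try keep jot with p=/gozu/mehub, c=nofi, and observe created.
I use keep cull with p=/gozu/mehub, → ok.
Now I run keep shunt with s=/jovu_il, d=/gozu/mehub, → ok.
Now I run keep jot with p=/gozu/fu, c=fijusnis, giving created.
I use keep survey with p=/gozu/bap, and get [].
Using exchanger asunit with v=85/6, u_from=lb, u_to=kg, which returns 771107029/120000000.
Then exchanger asunit with v=ANS, u_from=g, u_to=lb, and get 17/1200.
Next I call exchanger asunit with v=ANS, u_from=B, u_to=KiB, → 17/1228800.
Then mathcell plus with x=75, giving 75.
Using mathcell quotient with x=-66, giving -25/22.
Invoking mathcell seed with x=18, and get 18.
Then keep jot with p=/gozu/pupe, c=plo, and get created.
Invoking keep shunt with s=/gozu/bap, d=/gozu/slake, → ok.
I call exchanger asunit with v=-4532, u_from=KiB, u_to=MB, — result: -72512/15625.
Then mathcell scale with x=17, and see 306.
I run exchanger asunit with v=9578, u_from=B, u_to=MiB, giving 4789/524288.

Answer: {gozu/, gozu/fu=fijusnis, gozu/mehub=hond, gozu/po/, gozu/pupe=plo, gozu/slake/}
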